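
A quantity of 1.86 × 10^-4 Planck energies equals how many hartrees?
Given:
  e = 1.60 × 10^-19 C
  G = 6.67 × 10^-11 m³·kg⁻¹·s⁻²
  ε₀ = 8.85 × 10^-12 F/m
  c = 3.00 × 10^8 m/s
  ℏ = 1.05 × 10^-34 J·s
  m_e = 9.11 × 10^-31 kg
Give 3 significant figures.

Planck energy: E_P = √(ℏc⁵/G) = 1.96 × 10^9 J
hartree: E_h = m_e e⁴/(4πε₀ℏ)² = 4.38 × 10^-18 J
1.86 × 10^-4 × 1.96 × 10^9 / 4.38 × 10^-18 = 8.31 × 10^22

8.31 × 10^22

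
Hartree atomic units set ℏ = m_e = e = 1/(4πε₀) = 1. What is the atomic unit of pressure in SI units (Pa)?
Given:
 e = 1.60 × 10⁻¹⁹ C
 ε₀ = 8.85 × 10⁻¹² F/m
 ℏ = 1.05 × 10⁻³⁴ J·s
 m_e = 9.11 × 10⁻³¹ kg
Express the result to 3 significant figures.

3.01 × 10¹³ Pa

The unique combination of the constants set to 1 with dimensions of pressure is P_au = E_h/a₀³ = m_e⁴e¹⁰/((4πε₀)⁵ℏ⁸).
E_h = 4.38 × 10⁻¹⁸ J
a₀ = 5.26 × 10⁻¹¹ m
E_h/a₀³ = 3.01 × 10¹³ Pa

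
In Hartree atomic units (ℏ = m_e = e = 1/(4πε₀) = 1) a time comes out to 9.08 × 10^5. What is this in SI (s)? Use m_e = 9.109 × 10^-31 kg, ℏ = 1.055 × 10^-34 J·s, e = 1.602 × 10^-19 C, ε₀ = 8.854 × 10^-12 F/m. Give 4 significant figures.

2.200 × 10^-11 s

One atomic unit of time: τ_au = (4πε₀)²ℏ³/(m_e e⁴) = 2.423 × 10^-17 s.
9.08 × 10^5 × 2.423 × 10^-17 s = 2.200 × 10^-11 s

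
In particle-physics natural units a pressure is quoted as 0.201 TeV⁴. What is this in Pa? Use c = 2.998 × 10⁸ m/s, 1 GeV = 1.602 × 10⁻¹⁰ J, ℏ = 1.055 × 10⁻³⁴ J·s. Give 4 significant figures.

4.184 × 10⁴⁸ Pa

Pressure is [E]/[L]³ = [E]⁴/(ℏc)³.
1 GeV⁴ → 1/(ℏc)³ × (1 GeV in J)⁴ = 2.082 × 10³⁷ Pa.
Convert the energy scale: 0.201 TeV⁴ = 2.01 × 10¹¹ GeV⁴.
Result: 2.01 × 10¹¹ × 2.082 × 10³⁷ = 4.184 × 10⁴⁸ Pa.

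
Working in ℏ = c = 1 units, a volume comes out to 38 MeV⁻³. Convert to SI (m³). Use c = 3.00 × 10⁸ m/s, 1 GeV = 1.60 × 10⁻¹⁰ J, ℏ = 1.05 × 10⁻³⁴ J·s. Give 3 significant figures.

2.90 × 10⁻³⁷ m³

Volume is [L]³ = [E]⁻³·(ℏc)³.
1 GeV⁻³ → (ℏc)³ × (1 GeV in J)⁻³ = 7.63 × 10⁻⁴⁸ m³.
Convert the energy scale: 38 MeV⁻³ = 3.80 × 10¹⁰ GeV⁻³.
Result: 3.80 × 10¹⁰ × 7.63 × 10⁻⁴⁸ = 2.90 × 10⁻³⁷ m³.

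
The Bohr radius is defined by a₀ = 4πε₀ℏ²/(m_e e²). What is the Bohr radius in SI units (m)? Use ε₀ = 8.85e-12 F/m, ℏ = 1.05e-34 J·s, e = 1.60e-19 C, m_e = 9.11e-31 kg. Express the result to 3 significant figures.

a₀ = 4πε₀ℏ²/(m_e e²)
  = 1.23e-78 / 2.33e-68
  = 5.26e-11 m

5.26e-11 m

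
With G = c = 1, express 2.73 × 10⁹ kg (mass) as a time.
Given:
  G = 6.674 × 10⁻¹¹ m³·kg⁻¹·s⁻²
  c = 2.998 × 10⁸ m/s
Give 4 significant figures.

6.762 × 10⁻²⁷ s

Mass → time via G/c³.
2.73 × 10⁹ kg × (G/c³) = 6.762 × 10⁻²⁷ s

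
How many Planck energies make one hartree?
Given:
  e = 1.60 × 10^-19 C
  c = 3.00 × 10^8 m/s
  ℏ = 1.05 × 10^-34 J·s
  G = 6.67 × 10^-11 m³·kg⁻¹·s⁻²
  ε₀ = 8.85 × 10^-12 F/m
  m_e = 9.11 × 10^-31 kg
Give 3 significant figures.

hartree: E_h = m_e e⁴/(4πε₀ℏ)² = 4.38 × 10^-18 J
Planck energy: E_P = √(ℏc⁵/G) = 1.96 × 10^9 J
ratio = 4.38 × 10^-18 / 1.96 × 10^9 = 2.24 × 10^-27

2.24 × 10^-27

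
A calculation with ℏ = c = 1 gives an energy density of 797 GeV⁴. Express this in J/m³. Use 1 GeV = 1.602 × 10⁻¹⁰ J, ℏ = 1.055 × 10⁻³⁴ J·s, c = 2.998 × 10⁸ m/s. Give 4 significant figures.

1.659 × 10⁴⁰ J/m³

[E]/[L]³ = [E]⁴/(ℏc)³; restore (ℏc)⁻³.
1 GeV⁴ → 1/(ℏc)³ × (1 GeV in J)⁴ = 2.082 × 10³⁷ J/m³.
Result: 797 × 2.082 × 10³⁷ = 1.659 × 10⁴⁰ J/m³.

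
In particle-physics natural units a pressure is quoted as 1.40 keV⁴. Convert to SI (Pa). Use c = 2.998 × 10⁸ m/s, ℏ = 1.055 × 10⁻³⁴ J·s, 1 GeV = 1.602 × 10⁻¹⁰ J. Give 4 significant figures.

2.914 × 10¹³ Pa

Pressure is [E]/[L]³ = [E]⁴/(ℏc)³.
1 GeV⁴ → 1/(ℏc)³ × (1 GeV in J)⁴ = 2.082 × 10³⁷ Pa.
Convert the energy scale: 1.40 keV⁴ = 1.40 × 10⁻²⁴ GeV⁴.
Result: 1.40 × 10⁻²⁴ × 2.082 × 10³⁷ = 2.914 × 10¹³ Pa.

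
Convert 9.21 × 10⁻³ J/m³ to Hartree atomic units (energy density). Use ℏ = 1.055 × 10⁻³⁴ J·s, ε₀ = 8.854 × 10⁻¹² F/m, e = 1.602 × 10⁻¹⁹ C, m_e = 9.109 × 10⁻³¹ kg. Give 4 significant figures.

3.144 × 10⁻¹⁶

atomic unit of energy density: u_au = E_h/a₀³ = m_e⁴e¹⁰/((4πε₀)⁵ℏ⁸) = 2.929 × 10¹³ J/m³.
9.21 × 10⁻³ / 2.929 × 10¹³ = 3.144 × 10⁻¹⁶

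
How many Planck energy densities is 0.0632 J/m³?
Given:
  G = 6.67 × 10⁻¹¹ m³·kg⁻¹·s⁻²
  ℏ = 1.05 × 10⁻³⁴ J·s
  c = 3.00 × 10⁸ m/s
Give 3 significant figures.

1.35 × 10⁻¹¹⁵

Planck energy density: u_P = c⁷/(ℏG²) = 4.68 × 10¹¹³ J/m³.
0.0632 / 4.68 × 10¹¹³ = 1.35 × 10⁻¹¹⁵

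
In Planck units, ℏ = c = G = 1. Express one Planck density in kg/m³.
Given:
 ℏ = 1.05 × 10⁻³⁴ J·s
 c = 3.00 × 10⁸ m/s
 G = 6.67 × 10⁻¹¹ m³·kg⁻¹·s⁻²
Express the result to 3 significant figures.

5.20 × 10⁹⁶ kg/m³

From ℏ = c = G = 1 the density scale is ρ_P = c⁵/(ℏG²).
  = 2.43 × 10⁴² / 4.67 × 10⁻⁵⁵
  = 5.20 × 10⁹⁶ kg/m³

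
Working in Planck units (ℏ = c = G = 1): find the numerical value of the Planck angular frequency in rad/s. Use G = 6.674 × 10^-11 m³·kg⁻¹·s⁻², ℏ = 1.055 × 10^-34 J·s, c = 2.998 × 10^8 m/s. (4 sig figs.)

The unique combination of the constants set to 1 with dimensions of angular frequency is ω_P = √(c⁵/(ℏG)).
  = √(3.440 × 10^86)
  = 1.855 × 10^43 rad/s

1.855 × 10^43 rad/s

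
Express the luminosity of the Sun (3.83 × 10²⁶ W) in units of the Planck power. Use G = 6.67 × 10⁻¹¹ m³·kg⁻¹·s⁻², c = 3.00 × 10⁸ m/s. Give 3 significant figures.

1.05 × 10⁻²⁶

Planck power: P_P = c⁵/G = 3.64 × 10⁵² W.
3.83 × 10²⁶ / 3.64 × 10⁵² = 1.05 × 10⁻²⁶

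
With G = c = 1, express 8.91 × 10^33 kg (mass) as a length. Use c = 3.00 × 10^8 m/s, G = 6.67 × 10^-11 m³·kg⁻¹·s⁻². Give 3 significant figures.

6.60 × 10^6 m

In G = c = 1 units mass has dimensions of length; the conversion factor is G/c².
8.91 × 10^33 kg × (G/c²) = 6.60 × 10^6 m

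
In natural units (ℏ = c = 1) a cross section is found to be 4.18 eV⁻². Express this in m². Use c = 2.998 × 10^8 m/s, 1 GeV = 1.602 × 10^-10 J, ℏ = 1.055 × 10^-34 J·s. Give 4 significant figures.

1.629 × 10^-13 m²

Area is [L]² = [E]⁻²·(ℏc)²; restore (ℏc)².
1 GeV⁻² → (ℏc)² × (1 GeV in J)⁻² = 3.898 × 10^-32 m².
Convert the energy scale: 4.18 eV⁻² = 4.18 × 10^18 GeV⁻².
Result: 4.18 × 10^18 × 3.898 × 10^-32 = 1.629 × 10^-13 m².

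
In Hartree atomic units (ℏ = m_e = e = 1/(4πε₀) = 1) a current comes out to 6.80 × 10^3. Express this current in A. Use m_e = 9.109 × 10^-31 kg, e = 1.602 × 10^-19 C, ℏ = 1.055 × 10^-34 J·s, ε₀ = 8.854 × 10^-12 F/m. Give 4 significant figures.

One atomic unit of electric current: I_au = e E_h/ℏ = m_e e⁵/((4πε₀)²ℏ³) = 6.612 × 10^-3 A.
6.80 × 10^3 × 6.612 × 10^-3 A = 44.96 A

44.96 A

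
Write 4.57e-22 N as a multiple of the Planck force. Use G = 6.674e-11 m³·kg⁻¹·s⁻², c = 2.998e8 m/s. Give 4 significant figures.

3.776e-66

Planck force: F_P = c⁴/G = 1.210e44 N.
4.57e-22 / 1.210e44 = 3.776e-66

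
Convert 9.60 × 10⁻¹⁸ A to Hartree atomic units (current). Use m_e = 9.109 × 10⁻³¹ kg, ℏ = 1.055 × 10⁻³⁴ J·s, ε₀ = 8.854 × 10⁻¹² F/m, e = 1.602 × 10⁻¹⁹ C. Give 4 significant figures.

1.452 × 10⁻¹⁵

atomic unit of electric current: I_au = e E_h/ℏ = m_e e⁵/((4πε₀)²ℏ³) = 6.612 × 10⁻³ A.
9.60 × 10⁻¹⁸ / 6.612 × 10⁻³ = 1.452 × 10⁻¹⁵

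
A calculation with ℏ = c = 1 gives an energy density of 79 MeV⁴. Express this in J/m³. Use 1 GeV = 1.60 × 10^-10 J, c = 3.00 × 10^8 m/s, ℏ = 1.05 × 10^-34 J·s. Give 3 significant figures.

[E]/[L]³ = [E]⁴/(ℏc)³; restore (ℏc)⁻³.
1 GeV⁴ → 1/(ℏc)³ × (1 GeV in J)⁴ = 2.10 × 10^37 J/m³.
Convert the energy scale: 79 MeV⁴ = 7.90 × 10^-11 GeV⁴.
Result: 7.90 × 10^-11 × 2.10 × 10^37 = 1.66 × 10^27 J/m³.

1.66 × 10^27 J/m³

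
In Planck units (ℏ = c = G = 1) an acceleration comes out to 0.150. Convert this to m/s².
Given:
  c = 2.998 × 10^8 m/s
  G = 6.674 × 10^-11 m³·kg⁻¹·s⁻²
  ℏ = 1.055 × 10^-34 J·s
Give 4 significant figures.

8.340 × 10^50 m/s²

One Planck acceleration: a_P = √(c⁷/(ℏG)) = 5.560 × 10^51 m/s².
0.150 × 5.560 × 10^51 m/s² = 8.340 × 10^50 m/s²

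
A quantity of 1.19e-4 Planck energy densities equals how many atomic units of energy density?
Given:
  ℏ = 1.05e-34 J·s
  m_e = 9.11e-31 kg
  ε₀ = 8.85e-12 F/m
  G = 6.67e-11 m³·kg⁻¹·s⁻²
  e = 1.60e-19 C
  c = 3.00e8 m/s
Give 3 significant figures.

Planck energy density: u_P = c⁷/(ℏG²) = 4.68e113 J/m³
atomic unit of energy density: u_au = E_h/a₀³ = m_e⁴e¹⁰/((4πε₀)⁵ℏ⁸) = 3.01e13 J/m³
1.19e-4 × 4.68e113 / 3.01e13 = 1.85e96

1.85e96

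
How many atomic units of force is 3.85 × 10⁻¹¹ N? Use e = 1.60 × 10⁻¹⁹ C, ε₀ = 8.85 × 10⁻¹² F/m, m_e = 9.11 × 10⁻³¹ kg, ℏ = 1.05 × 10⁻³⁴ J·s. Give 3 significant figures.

atomic unit of force: F_au = E_h/a₀ = m_e²e⁶/((4πε₀)³ℏ⁴) = 8.33 × 10⁻⁸ N.
3.85 × 10⁻¹¹ / 8.33 × 10⁻⁸ = 4.62 × 10⁻⁴

4.62 × 10⁻⁴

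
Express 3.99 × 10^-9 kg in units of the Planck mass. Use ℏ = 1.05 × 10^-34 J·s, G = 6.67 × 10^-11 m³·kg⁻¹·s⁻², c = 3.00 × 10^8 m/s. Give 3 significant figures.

0.184

Planck mass: m_P = √(ℏc/G) = 2.17 × 10^-8 kg.
3.99 × 10^-9 / 2.17 × 10^-8 = 0.184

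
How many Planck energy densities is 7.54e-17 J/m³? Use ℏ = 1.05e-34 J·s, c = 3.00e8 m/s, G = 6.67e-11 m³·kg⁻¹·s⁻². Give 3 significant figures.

Planck energy density: u_P = c⁷/(ℏG²) = 4.68e113 J/m³.
7.54e-17 / 4.68e113 = 1.61e-130

1.61e-130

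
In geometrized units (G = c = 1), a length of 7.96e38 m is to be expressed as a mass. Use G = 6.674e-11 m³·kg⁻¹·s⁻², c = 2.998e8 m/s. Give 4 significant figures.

Length → mass via c²/G.
7.96e38 m × (c²/G) = 1.072e66 kg

1.072e66 kg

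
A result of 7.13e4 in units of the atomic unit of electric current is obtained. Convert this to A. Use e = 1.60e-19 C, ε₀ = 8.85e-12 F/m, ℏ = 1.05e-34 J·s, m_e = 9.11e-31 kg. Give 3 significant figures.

476 A

One atomic unit of electric current: I_au = e E_h/ℏ = m_e e⁵/((4πε₀)²ℏ³) = 6.67e-3 A.
7.13e4 × 6.67e-3 A = 476 A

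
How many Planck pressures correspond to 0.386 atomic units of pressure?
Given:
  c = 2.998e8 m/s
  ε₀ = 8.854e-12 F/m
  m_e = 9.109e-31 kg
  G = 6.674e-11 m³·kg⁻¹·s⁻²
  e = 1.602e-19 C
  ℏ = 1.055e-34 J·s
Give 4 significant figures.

atomic unit of pressure: P_au = E_h/a₀³ = m_e⁴e¹⁰/((4πε₀)⁵ℏ⁸) = 2.929e13 Pa
Planck pressure: p_P = c⁷/(ℏG²) = 4.632e113 Pa
0.386 × 2.929e13 / 4.632e113 = 2.441e-101

2.441e-101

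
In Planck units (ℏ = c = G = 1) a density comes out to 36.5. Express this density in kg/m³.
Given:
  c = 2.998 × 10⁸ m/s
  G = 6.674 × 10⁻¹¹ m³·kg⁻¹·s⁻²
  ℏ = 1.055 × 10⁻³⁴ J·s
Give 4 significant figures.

One Planck density: ρ_P = c⁵/(ℏG²) = 5.154 × 10⁹⁶ kg/m³.
36.5 × 5.154 × 10⁹⁶ kg/m³ = 1.881 × 10⁹⁸ kg/m³

1.881 × 10⁹⁸ kg/m³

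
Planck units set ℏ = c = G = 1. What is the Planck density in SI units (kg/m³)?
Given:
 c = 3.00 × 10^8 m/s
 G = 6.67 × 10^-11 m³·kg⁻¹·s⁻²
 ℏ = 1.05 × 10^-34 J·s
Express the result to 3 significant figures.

From ℏ = c = G = 1 the density scale is ρ_P = c⁵/(ℏG²).
  = 2.43 × 10^42 / 4.67 × 10^-55
  = 5.20 × 10^96 kg/m³

5.20 × 10^96 kg/m³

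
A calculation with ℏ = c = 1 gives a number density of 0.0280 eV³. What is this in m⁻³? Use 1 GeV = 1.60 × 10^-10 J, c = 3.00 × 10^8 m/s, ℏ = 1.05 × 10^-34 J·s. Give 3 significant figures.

3.67 × 10^18 m⁻³

Number density is [L]⁻³ = [E]³/(ℏc)³.
1 GeV³ → 1/(ℏc)³ × (1 GeV in J)³ = 1.31 × 10^47 m⁻³.
Convert the energy scale: 0.0280 eV³ = 2.80 × 10^-29 GeV³.
Result: 2.80 × 10^-29 × 1.31 × 10^47 = 3.67 × 10^18 m⁻³.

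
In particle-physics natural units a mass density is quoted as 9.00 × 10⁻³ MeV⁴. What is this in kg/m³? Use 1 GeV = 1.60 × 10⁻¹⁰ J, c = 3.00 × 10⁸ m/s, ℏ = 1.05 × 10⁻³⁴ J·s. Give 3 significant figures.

Mass density is [E]/(c²[L]³) = [E]⁴/(ℏ³c⁵).
1 GeV⁴ → 1/(ℏ³c⁵) × (1 GeV in J)⁴ = 2.33 × 10²⁰ kg/m³.
Convert the energy scale: 9.00 × 10⁻³ MeV⁴ = 9.00 × 10⁻¹⁵ GeV⁴.
Result: 9.00 × 10⁻¹⁵ × 2.33 × 10²⁰ = 2.10 × 10⁶ kg/m³.

2.10 × 10⁶ kg/m³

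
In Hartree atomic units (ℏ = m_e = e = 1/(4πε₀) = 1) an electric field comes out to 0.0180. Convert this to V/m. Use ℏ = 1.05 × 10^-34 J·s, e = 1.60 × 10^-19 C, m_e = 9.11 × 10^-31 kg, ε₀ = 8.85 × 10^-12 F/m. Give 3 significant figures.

One atomic unit of electric field: E_au = E_h/(e a₀) = m_e²e⁵/((4πε₀)³ℏ⁴) = 5.20 × 10^11 V/m.
0.0180 × 5.20 × 10^11 V/m = 9.37 × 10^9 V/m

9.37 × 10^9 V/m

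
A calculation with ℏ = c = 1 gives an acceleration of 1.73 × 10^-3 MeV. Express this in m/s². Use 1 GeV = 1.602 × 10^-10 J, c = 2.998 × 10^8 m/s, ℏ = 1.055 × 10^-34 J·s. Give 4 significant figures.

Acceleration is [L]/[T]² = c·[E]/ℏ.
1 GeV → c/ℏ × (1 GeV in J) = 4.552 × 10^32 m/s².
Convert the energy scale: 1.73 × 10^-3 MeV = 1.73 × 10^-6 GeV.
Result: 1.73 × 10^-6 × 4.552 × 10^32 = 7.876 × 10^26 m/s².

7.876 × 10^26 m/s²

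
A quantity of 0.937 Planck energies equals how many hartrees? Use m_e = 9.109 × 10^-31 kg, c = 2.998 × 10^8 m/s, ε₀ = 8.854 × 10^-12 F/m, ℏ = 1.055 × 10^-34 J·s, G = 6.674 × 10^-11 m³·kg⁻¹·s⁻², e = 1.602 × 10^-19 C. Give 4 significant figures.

Planck energy: E_P = √(ℏc⁵/G) = 1.957 × 10^9 J
hartree: E_h = m_e e⁴/(4πε₀ℏ)² = 4.354 × 10^-18 J
0.937 × 1.957 × 10^9 / 4.354 × 10^-18 = 4.211 × 10^26

4.211 × 10^26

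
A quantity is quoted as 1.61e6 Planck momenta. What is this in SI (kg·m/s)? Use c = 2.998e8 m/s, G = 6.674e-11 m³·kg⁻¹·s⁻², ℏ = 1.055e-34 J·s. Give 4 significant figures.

1.051e7 kg·m/s

One Planck momentum: p_P = √(ℏc³/G) = 6.527 kg·m/s.
1.61e6 × 6.527 kg·m/s = 1.051e7 kg·m/s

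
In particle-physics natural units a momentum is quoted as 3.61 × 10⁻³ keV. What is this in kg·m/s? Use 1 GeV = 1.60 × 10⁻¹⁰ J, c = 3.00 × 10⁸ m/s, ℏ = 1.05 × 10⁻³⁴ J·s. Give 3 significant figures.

Momentum is [E]/c; divide by c.
1 GeV → 1/c × (1 GeV in J) = 5.33 × 10⁻¹⁹ kg·m/s.
Convert the energy scale: 3.61 × 10⁻³ keV = 3.61 × 10⁻⁹ GeV.
Result: 3.61 × 10⁻⁹ × 5.33 × 10⁻¹⁹ = 1.93 × 10⁻²⁷ kg·m/s.

1.93 × 10⁻²⁷ kg·m/s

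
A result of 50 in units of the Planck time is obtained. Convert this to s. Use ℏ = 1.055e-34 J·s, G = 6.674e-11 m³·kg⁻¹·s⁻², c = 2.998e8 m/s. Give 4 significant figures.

2.696e-42 s

One Planck time: t_P = √(ℏG/c⁵) = 5.392e-44 s.
50 × 5.392e-44 s = 2.696e-42 s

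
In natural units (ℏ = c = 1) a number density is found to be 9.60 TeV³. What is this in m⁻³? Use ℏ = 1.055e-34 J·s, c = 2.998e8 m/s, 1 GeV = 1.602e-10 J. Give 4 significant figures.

Number density is [L]⁻³ = [E]³/(ℏc)³.
1 GeV³ → 1/(ℏc)³ × (1 GeV in J)³ = 1.299e47 m⁻³.
Convert the energy scale: 9.60 TeV³ = 9.60e9 GeV³.
Result: 9.60e9 × 1.299e47 = 1.247e57 m⁻³.

1.247e57 m⁻³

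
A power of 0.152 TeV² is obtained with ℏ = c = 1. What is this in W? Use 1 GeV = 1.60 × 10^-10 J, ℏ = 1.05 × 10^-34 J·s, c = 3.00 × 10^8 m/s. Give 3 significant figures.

3.71 × 10^19 W

Power is [E]/[T] = [E]²/ℏ.
1 GeV² → 1/ℏ × (1 GeV in J)² = 2.44 × 10^14 W.
Convert the energy scale: 0.152 TeV² = 1.52 × 10^5 GeV².
Result: 1.52 × 10^5 × 2.44 × 10^14 = 3.71 × 10^19 W.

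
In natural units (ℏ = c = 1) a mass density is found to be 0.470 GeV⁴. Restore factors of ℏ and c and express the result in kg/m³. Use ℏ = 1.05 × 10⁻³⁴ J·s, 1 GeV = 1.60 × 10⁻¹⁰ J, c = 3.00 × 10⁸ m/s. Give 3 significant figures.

1.09 × 10²⁰ kg/m³

Mass density is [E]/(c²[L]³) = [E]⁴/(ℏ³c⁵).
1 GeV⁴ → 1/(ℏ³c⁵) × (1 GeV in J)⁴ = 2.33 × 10²⁰ kg/m³.
Result: 0.470 × 2.33 × 10²⁰ = 1.09 × 10²⁰ kg/m³.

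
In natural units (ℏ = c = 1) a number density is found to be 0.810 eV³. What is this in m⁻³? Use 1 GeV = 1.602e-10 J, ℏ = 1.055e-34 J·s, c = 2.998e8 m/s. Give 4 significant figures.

1.052e20 m⁻³

Number density is [L]⁻³ = [E]³/(ℏc)³.
1 GeV³ → 1/(ℏc)³ × (1 GeV in J)³ = 1.299e47 m⁻³.
Convert the energy scale: 0.810 eV³ = 8.10e-28 GeV³.
Result: 8.10e-28 × 1.299e47 = 1.052e20 m⁻³.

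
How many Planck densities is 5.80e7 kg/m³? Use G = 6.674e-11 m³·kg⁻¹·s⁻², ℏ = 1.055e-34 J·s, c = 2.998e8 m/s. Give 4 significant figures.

Planck density: ρ_P = c⁵/(ℏG²) = 5.154e96 kg/m³.
5.80e7 / 5.154e96 = 1.125e-89

1.125e-89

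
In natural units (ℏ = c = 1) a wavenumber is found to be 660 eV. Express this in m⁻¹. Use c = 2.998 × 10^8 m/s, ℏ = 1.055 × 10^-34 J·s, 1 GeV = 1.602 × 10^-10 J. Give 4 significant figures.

Inverse length is [E]/(ℏc).
1 GeV → 1/(ℏc) × (1 GeV in J) = 5.065 × 10^15 m⁻¹.
Convert the energy scale: 660 eV = 6.60 × 10^-7 GeV.
Result: 6.60 × 10^-7 × 5.065 × 10^15 = 3.343 × 10^9 m⁻¹.

3.343 × 10^9 m⁻¹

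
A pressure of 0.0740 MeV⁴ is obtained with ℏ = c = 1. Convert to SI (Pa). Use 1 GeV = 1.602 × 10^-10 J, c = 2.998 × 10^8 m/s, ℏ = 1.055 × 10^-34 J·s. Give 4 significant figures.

Pressure is [E]/[L]³ = [E]⁴/(ℏc)³.
1 GeV⁴ → 1/(ℏc)³ × (1 GeV in J)⁴ = 2.082 × 10^37 Pa.
Convert the energy scale: 0.0740 MeV⁴ = 7.40 × 10^-14 GeV⁴.
Result: 7.40 × 10^-14 × 2.082 × 10^37 = 1.540 × 10^24 Pa.

1.540 × 10^24 Pa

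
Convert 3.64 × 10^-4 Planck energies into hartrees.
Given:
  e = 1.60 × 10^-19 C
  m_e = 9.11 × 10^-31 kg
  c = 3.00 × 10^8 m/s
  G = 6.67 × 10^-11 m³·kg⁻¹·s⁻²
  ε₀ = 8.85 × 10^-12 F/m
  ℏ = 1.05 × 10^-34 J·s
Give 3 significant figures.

1.63 × 10^23

Planck energy: E_P = √(ℏc⁵/G) = 1.96 × 10^9 J
hartree: E_h = m_e e⁴/(4πε₀ℏ)² = 4.38 × 10^-18 J
3.64 × 10^-4 × 1.96 × 10^9 / 4.38 × 10^-18 = 1.63 × 10^23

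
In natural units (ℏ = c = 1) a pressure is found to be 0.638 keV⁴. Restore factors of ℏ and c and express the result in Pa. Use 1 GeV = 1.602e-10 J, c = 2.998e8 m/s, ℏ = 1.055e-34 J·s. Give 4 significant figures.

1.328e13 Pa

Pressure is [E]/[L]³ = [E]⁴/(ℏc)³.
1 GeV⁴ → 1/(ℏc)³ × (1 GeV in J)⁴ = 2.082e37 Pa.
Convert the energy scale: 0.638 keV⁴ = 6.38e-25 GeV⁴.
Result: 6.38e-25 × 2.082e37 = 1.328e13 Pa.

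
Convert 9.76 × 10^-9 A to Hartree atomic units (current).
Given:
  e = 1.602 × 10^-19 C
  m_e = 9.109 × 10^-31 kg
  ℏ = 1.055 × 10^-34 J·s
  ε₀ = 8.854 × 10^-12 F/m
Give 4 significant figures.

atomic unit of electric current: I_au = e E_h/ℏ = m_e e⁵/((4πε₀)²ℏ³) = 6.612 × 10^-3 A.
9.76 × 10^-9 / 6.612 × 10^-3 = 1.476 × 10^-6

1.476 × 10^-6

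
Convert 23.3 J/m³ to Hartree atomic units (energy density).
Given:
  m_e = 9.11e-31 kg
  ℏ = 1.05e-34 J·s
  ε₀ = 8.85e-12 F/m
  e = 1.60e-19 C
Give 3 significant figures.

7.73e-13

atomic unit of energy density: u_au = E_h/a₀³ = m_e⁴e¹⁰/((4πε₀)⁵ℏ⁸) = 3.01e13 J/m³.
23.3 / 3.01e13 = 7.73e-13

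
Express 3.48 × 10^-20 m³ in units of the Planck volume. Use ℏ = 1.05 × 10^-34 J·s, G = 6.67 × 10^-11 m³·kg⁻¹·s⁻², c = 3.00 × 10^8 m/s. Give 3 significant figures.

8.33 × 10^84

Planck volume: V_P = (ℏG/c³)^(3/2) = 4.18 × 10^-105 m³.
3.48 × 10^-20 / 4.18 × 10^-105 = 8.33 × 10^84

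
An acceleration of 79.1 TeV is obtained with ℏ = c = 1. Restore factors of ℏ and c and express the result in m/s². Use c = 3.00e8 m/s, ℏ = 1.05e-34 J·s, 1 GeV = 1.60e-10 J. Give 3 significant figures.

3.62e37 m/s²

Acceleration is [L]/[T]² = c·[E]/ℏ.
1 GeV → c/ℏ × (1 GeV in J) = 4.57e32 m/s².
Convert the energy scale: 79.1 TeV = 7.91e4 GeV.
Result: 7.91e4 × 4.57e32 = 3.62e37 m/s².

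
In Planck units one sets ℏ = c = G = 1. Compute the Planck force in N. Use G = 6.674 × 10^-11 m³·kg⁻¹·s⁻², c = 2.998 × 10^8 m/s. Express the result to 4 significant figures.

F_P = c⁴/G
  = 8.078 × 10^33 / 6.674 × 10^-11
  = 1.210 × 10^44 N

1.210 × 10^44 N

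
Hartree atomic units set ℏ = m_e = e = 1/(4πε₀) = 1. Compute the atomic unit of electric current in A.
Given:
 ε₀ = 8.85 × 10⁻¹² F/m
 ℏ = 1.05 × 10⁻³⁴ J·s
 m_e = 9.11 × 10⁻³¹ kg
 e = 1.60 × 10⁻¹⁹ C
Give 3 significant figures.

From ℏ = m_e = e = 1/(4πε₀) = 1 the current scale is I_au = e E_h/ℏ = m_e e⁵/((4πε₀)²ℏ³).
E_h = 4.38 × 10⁻¹⁸ J
e·E_h/ℏ = 6.67 × 10⁻³ A

6.67 × 10⁻³ A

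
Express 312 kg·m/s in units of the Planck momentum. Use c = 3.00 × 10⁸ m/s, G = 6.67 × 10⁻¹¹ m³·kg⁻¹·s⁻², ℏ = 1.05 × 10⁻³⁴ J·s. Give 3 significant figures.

47.9

Planck momentum: p_P = √(ℏc³/G) = 6.52 kg·m/s.
312 / 6.52 = 47.9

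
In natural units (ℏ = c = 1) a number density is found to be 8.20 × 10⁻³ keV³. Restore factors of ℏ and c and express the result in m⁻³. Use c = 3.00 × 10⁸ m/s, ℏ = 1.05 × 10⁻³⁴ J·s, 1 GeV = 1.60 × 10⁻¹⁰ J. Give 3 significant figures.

Number density is [L]⁻³ = [E]³/(ℏc)³.
1 GeV³ → 1/(ℏc)³ × (1 GeV in J)³ = 1.31 × 10⁴⁷ m⁻³.
Convert the energy scale: 8.20 × 10⁻³ keV³ = 8.20 × 10⁻²¹ GeV³.
Result: 8.20 × 10⁻²¹ × 1.31 × 10⁴⁷ = 1.07 × 10²⁷ m⁻³.

1.07 × 10²⁷ m⁻³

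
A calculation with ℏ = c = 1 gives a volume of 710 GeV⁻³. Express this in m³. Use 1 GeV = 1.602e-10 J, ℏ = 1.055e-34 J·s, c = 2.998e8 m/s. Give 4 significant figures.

5.464e-45 m³

Volume is [L]³ = [E]⁻³·(ℏc)³.
1 GeV⁻³ → (ℏc)³ × (1 GeV in J)⁻³ = 7.696e-48 m³.
Result: 710 × 7.696e-48 = 5.464e-45 m³.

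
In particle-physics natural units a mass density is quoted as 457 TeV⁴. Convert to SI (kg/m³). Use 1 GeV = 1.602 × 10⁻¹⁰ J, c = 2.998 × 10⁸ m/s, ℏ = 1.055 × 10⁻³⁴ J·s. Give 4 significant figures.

1.058 × 10³⁵ kg/m³

Mass density is [E]/(c²[L]³) = [E]⁴/(ℏ³c⁵).
1 GeV⁴ → 1/(ℏ³c⁵) × (1 GeV in J)⁴ = 2.316 × 10²⁰ kg/m³.
Convert the energy scale: 457 TeV⁴ = 4.57 × 10¹⁴ GeV⁴.
Result: 4.57 × 10¹⁴ × 2.316 × 10²⁰ = 1.058 × 10³⁵ kg/m³.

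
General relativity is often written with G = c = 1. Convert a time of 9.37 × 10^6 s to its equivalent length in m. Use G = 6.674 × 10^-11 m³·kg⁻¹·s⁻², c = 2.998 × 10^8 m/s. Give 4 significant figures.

2.809 × 10^15 m

Time → length via c.
9.37 × 10^6 s × (c) = 2.809 × 10^15 m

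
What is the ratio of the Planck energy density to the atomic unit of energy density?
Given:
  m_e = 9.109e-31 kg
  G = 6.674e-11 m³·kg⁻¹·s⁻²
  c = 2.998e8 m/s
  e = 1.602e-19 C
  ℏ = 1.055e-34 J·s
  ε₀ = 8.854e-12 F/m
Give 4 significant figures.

1.581e100

Planck energy density: u_P = c⁷/(ℏG²) = 4.632e113 J/m³
atomic unit of energy density: u_au = E_h/a₀³ = m_e⁴e¹⁰/((4πε₀)⁵ℏ⁸) = 2.929e13 J/m³
ratio = 4.632e113 / 2.929e13 = 1.581e100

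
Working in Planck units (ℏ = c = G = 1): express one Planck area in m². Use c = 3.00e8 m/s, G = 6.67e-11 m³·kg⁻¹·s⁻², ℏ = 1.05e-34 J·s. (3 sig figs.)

2.59e-70 m²

From ℏ = c = G = 1 the area scale is A_P = ℏG/c³.
  = 7.00e-45 / 2.70e25
  = 2.59e-70 m²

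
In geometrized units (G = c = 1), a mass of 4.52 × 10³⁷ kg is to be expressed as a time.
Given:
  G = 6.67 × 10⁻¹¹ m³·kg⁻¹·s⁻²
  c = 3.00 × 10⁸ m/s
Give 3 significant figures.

112 s

Mass → time via G/c³.
4.52 × 10³⁷ kg × (G/c³) = 112 s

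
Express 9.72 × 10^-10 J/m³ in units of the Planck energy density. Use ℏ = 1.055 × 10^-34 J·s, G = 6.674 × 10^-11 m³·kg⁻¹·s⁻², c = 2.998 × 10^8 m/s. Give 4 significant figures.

Planck energy density: u_P = c⁷/(ℏG²) = 4.632 × 10^113 J/m³.
9.72 × 10^-10 / 4.632 × 10^113 = 2.098 × 10^-123

2.098 × 10^-123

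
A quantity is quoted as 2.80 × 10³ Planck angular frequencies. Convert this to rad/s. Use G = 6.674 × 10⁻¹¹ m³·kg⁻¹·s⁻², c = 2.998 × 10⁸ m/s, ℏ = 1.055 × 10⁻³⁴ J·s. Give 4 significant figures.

One Planck angular frequency: ω_P = √(c⁵/(ℏG)) = 1.855 × 10⁴³ rad/s.
2.80 × 10³ × 1.855 × 10⁴³ rad/s = 5.193 × 10⁴⁶ rad/s

5.193 × 10⁴⁶ rad/s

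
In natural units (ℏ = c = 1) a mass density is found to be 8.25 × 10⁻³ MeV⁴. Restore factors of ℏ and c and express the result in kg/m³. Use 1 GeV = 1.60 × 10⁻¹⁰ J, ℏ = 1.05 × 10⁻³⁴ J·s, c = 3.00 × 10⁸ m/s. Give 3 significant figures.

1.92 × 10⁶ kg/m³

Mass density is [E]/(c²[L]³) = [E]⁴/(ℏ³c⁵).
1 GeV⁴ → 1/(ℏ³c⁵) × (1 GeV in J)⁴ = 2.33 × 10²⁰ kg/m³.
Convert the energy scale: 8.25 × 10⁻³ MeV⁴ = 8.25 × 10⁻¹⁵ GeV⁴.
Result: 8.25 × 10⁻¹⁵ × 2.33 × 10²⁰ = 1.92 × 10⁶ kg/m³.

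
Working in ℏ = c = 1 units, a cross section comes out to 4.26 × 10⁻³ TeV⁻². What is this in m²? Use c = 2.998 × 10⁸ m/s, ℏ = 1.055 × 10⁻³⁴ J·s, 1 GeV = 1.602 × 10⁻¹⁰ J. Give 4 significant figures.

Area is [L]² = [E]⁻²·(ℏc)²; restore (ℏc)².
1 GeV⁻² → (ℏc)² × (1 GeV in J)⁻² = 3.898 × 10⁻³² m².
Convert the energy scale: 4.26 × 10⁻³ TeV⁻² = 4.26 × 10⁻⁹ GeV⁻².
Result: 4.26 × 10⁻⁹ × 3.898 × 10⁻³² = 1.661 × 10⁻⁴⁰ m².

1.661 × 10⁻⁴⁰ m²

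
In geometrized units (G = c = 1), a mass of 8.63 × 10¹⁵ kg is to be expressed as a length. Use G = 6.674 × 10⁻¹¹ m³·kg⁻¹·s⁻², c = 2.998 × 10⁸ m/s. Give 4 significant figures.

In G = c = 1 units mass has dimensions of length; the conversion factor is G/c².
8.63 × 10¹⁵ kg × (G/c²) = 6.408 × 10⁻¹² m

6.408 × 10⁻¹² m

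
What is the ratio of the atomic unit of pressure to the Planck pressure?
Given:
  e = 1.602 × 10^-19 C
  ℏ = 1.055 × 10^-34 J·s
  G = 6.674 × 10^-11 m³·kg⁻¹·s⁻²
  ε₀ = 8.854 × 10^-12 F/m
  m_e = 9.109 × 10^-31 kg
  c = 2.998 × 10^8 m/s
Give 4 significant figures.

6.323 × 10^-101

atomic unit of pressure: P_au = E_h/a₀³ = m_e⁴e¹⁰/((4πε₀)⁵ℏ⁸) = 2.929 × 10^13 Pa
Planck pressure: p_P = c⁷/(ℏG²) = 4.632 × 10^113 Pa
ratio = 2.929 × 10^13 / 4.632 × 10^113 = 6.323 × 10^-101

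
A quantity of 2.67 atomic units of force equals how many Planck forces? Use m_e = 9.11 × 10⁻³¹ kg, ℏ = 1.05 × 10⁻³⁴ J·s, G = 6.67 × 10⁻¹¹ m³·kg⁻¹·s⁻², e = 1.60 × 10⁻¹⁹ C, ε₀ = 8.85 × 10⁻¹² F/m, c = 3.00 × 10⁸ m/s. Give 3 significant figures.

1.83 × 10⁻⁵¹

atomic unit of force: F_au = E_h/a₀ = m_e²e⁶/((4πε₀)³ℏ⁴) = 8.33 × 10⁻⁸ N
Planck force: F_P = c⁴/G = 1.21 × 10⁴⁴ N
2.67 × 8.33 × 10⁻⁸ / 1.21 × 10⁴⁴ = 1.83 × 10⁻⁵¹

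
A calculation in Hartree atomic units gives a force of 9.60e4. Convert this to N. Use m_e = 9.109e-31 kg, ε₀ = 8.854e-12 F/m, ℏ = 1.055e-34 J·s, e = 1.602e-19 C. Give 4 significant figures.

One atomic unit of force: F_au = E_h/a₀ = m_e²e⁶/((4πε₀)³ℏ⁴) = 8.220e-8 N.
9.60e4 × 8.220e-8 N = 7.891e-3 N

7.891e-3 N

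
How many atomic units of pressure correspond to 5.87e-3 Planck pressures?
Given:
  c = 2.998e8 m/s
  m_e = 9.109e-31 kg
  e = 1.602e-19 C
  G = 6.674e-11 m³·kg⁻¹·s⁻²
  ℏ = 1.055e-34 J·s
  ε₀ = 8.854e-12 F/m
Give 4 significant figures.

9.283e97

Planck pressure: p_P = c⁷/(ℏG²) = 4.632e113 Pa
atomic unit of pressure: P_au = E_h/a₀³ = m_e⁴e¹⁰/((4πε₀)⁵ℏ⁸) = 2.929e13 Pa
5.87e-3 × 4.632e113 / 2.929e13 = 9.283e97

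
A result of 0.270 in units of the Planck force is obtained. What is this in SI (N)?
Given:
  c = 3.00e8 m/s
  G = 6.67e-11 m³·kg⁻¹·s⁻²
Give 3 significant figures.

3.28e43 N

One Planck force: F_P = c⁴/G = 1.21e44 N.
0.270 × 1.21e44 N = 3.28e43 N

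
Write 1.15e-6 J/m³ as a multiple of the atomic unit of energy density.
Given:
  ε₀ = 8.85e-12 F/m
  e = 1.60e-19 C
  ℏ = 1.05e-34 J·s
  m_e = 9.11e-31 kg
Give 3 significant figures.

atomic unit of energy density: u_au = E_h/a₀³ = m_e⁴e¹⁰/((4πε₀)⁵ℏ⁸) = 3.01e13 J/m³.
1.15e-6 / 3.01e13 = 3.82e-20

3.82e-20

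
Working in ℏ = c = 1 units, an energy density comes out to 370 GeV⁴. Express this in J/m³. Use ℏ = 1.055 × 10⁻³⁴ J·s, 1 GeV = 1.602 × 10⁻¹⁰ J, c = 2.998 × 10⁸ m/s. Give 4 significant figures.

7.702 × 10³⁹ J/m³

[E]/[L]³ = [E]⁴/(ℏc)³; restore (ℏc)⁻³.
1 GeV⁴ → 1/(ℏc)³ × (1 GeV in J)⁴ = 2.082 × 10³⁷ J/m³.
Result: 370 × 2.082 × 10³⁷ = 7.702 × 10³⁹ J/m³.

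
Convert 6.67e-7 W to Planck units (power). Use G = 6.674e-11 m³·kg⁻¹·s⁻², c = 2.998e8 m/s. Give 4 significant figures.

1.838e-59

Planck power: P_P = c⁵/G = 3.629e52 W.
6.67e-7 / 3.629e52 = 1.838e-59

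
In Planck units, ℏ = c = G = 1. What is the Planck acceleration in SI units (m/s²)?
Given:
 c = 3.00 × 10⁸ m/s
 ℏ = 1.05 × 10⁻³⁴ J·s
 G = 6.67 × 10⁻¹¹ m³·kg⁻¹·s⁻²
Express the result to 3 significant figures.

5.59 × 10⁵¹ m/s²

From ℏ = c = G = 1 the acceleration scale is a_P = √(c⁷/(ℏG)).
  = √(3.12 × 10¹⁰³)
  = 5.59 × 10⁵¹ m/s²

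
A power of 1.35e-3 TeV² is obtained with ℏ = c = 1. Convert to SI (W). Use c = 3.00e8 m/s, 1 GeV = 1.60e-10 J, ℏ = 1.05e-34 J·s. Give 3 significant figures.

3.29e17 W

Power is [E]/[T] = [E]²/ℏ.
1 GeV² → 1/ℏ × (1 GeV in J)² = 2.44e14 W.
Convert the energy scale: 1.35e-3 TeV² = 1.35e3 GeV².
Result: 1.35e3 × 2.44e14 = 3.29e17 W.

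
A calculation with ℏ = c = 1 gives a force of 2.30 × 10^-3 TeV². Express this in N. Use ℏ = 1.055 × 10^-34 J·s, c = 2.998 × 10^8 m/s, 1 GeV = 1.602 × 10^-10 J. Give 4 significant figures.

Force is [E]/[L] = [E]²/(ℏc); restore (ℏc)⁻¹.
1 GeV² → 1/(ℏc) × (1 GeV in J)² = 8.114 × 10^5 N.
Convert the energy scale: 2.30 × 10^-3 TeV² = 2.30 × 10^3 GeV².
Result: 2.30 × 10^3 × 8.114 × 10^5 = 1.866 × 10^9 N.

1.866 × 10^9 N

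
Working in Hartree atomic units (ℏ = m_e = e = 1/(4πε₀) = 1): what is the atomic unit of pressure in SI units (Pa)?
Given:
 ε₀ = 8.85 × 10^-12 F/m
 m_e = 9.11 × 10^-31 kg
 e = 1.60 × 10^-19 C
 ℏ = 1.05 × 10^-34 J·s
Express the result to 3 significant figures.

Dimensional analysis gives P_au = E_h/a₀³ = m_e⁴e¹⁰/((4πε₀)⁵ℏ⁸).
E_h = 4.38 × 10^-18 J
a₀ = 5.26 × 10^-11 m
E_h/a₀³ = 3.01 × 10^13 Pa

3.01 × 10^13 Pa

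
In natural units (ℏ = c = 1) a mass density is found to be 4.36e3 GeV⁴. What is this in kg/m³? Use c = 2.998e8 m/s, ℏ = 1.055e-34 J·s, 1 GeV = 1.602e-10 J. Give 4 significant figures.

Mass density is [E]/(c²[L]³) = [E]⁴/(ℏ³c⁵).
1 GeV⁴ → 1/(ℏ³c⁵) × (1 GeV in J)⁴ = 2.316e20 kg/m³.
Result: 4.36e3 × 2.316e20 = 1.010e24 kg/m³.

1.010e24 kg/m³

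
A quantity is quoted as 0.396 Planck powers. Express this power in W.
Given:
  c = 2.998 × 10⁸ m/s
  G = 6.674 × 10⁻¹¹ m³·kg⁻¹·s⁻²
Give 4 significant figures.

One Planck power: P_P = c⁵/G = 3.629 × 10⁵² W.
0.396 × 3.629 × 10⁵² W = 1.437 × 10⁵² W

1.437 × 10⁵² W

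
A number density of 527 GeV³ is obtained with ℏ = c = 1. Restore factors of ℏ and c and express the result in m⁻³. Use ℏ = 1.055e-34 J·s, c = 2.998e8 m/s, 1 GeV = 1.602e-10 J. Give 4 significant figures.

Number density is [L]⁻³ = [E]³/(ℏc)³.
1 GeV³ → 1/(ℏc)³ × (1 GeV in J)³ = 1.299e47 m⁻³.
Result: 527 × 1.299e47 = 6.848e49 m⁻³.

6.848e49 m⁻³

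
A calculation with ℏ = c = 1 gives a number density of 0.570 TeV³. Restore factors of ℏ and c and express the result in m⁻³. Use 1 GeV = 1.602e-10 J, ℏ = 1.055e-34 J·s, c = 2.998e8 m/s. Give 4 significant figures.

Number density is [L]⁻³ = [E]³/(ℏc)³.
1 GeV³ → 1/(ℏc)³ × (1 GeV in J)³ = 1.299e47 m⁻³.
Convert the energy scale: 0.570 TeV³ = 5.70e8 GeV³.
Result: 5.70e8 × 1.299e47 = 7.406e55 m⁻³.

7.406e55 m⁻³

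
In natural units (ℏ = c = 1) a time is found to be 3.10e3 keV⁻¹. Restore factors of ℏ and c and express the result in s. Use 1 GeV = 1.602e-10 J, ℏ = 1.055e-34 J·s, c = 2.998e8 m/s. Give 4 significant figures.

A time is [E]⁻¹ in ℏ=c=1; restore one factor of ℏ.
1 GeV⁻¹ → ℏ × (1 GeV in J)⁻¹ = 6.586e-25 s.
Convert the energy scale: 3.10e3 keV⁻¹ = 3.10e9 GeV⁻¹.
Result: 3.10e9 × 6.586e-25 = 2.042e-15 s.

2.042e-15 s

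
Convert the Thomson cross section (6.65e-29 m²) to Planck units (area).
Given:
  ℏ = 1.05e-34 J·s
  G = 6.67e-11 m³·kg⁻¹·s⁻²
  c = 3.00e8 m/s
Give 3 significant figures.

2.56e41

Planck area: A_P = ℏG/c³ = 2.59e-70 m².
6.65e-29 / 2.59e-70 = 2.56e41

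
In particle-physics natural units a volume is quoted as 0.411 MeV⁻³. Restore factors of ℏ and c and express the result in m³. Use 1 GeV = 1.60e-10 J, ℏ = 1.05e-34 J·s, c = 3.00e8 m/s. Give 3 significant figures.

Volume is [L]³ = [E]⁻³·(ℏc)³.
1 GeV⁻³ → (ℏc)³ × (1 GeV in J)⁻³ = 7.63e-48 m³.
Convert the energy scale: 0.411 MeV⁻³ = 4.11e8 GeV⁻³.
Result: 4.11e8 × 7.63e-48 = 3.14e-39 m³.

3.14e-39 m³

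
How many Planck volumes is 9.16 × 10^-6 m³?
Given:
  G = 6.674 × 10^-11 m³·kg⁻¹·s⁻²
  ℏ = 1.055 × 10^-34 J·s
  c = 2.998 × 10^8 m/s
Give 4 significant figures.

2.169 × 10^99

Planck volume: V_P = (ℏG/c³)^(3/2) = 4.224 × 10^-105 m³.
9.16 × 10^-6 / 4.224 × 10^-105 = 2.169 × 10^99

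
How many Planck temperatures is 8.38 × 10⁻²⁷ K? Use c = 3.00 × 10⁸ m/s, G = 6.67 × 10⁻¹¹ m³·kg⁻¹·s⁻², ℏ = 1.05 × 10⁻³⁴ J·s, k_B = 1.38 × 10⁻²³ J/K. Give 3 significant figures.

Planck temperature: T_P = √(ℏc⁵/G) / k_B = 1.42 × 10³² K.
8.38 × 10⁻²⁷ / 1.42 × 10³² = 5.91 × 10⁻⁵⁹

5.91 × 10⁻⁵⁹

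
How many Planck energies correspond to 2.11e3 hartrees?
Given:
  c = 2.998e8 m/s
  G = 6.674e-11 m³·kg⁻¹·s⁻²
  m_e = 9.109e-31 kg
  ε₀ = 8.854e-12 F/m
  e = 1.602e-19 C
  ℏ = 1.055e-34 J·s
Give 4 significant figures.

hartree: E_h = m_e e⁴/(4πε₀ℏ)² = 4.354e-18 J
Planck energy: E_P = √(ℏc⁵/G) = 1.957e9 J
2.11e3 × 4.354e-18 / 1.957e9 = 4.696e-24

4.696e-24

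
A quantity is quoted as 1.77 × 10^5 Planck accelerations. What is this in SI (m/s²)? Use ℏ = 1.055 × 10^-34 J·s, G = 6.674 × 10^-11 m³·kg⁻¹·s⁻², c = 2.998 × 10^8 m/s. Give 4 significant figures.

One Planck acceleration: a_P = √(c⁷/(ℏG)) = 5.560 × 10^51 m/s².
1.77 × 10^5 × 5.560 × 10^51 m/s² = 9.842 × 10^56 m/s²

9.842 × 10^56 m/s²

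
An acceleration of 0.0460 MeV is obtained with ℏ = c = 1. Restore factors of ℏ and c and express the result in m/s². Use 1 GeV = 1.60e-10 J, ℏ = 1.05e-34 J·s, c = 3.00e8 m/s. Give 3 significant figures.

2.10e28 m/s²

Acceleration is [L]/[T]² = c·[E]/ℏ.
1 GeV → c/ℏ × (1 GeV in J) = 4.57e32 m/s².
Convert the energy scale: 0.0460 MeV = 4.60e-5 GeV.
Result: 4.60e-5 × 4.57e32 = 2.10e28 m/s².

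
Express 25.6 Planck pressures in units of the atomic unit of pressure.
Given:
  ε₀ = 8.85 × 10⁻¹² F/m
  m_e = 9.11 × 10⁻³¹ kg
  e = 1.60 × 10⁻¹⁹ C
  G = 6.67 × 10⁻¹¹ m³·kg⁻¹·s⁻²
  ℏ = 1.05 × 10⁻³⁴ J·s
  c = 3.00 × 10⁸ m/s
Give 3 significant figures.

Planck pressure: p_P = c⁷/(ℏG²) = 4.68 × 10¹¹³ Pa
atomic unit of pressure: P_au = E_h/a₀³ = m_e⁴e¹⁰/((4πε₀)⁵ℏ⁸) = 3.01 × 10¹³ Pa
25.6 × 4.68 × 10¹¹³ / 3.01 × 10¹³ = 3.98 × 10¹⁰¹

3.98 × 10¹⁰¹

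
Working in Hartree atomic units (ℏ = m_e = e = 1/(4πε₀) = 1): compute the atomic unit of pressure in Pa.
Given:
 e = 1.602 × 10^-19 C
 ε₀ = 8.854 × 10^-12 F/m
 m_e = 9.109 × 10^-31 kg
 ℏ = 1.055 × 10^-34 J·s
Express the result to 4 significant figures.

2.929 × 10^13 Pa

The unique combination of the constants set to 1 with dimensions of pressure is P_au = E_h/a₀³ = m_e⁴e¹⁰/((4πε₀)⁵ℏ⁸).
E_h = 4.354 × 10^-18 J
a₀ = 5.297 × 10^-11 m
E_h/a₀³ = 2.929 × 10^13 Pa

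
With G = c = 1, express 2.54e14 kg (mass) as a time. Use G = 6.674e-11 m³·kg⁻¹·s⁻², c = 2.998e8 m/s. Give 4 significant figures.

Mass → time via G/c³.
2.54e14 kg × (G/c³) = 6.291e-22 s

6.291e-22 s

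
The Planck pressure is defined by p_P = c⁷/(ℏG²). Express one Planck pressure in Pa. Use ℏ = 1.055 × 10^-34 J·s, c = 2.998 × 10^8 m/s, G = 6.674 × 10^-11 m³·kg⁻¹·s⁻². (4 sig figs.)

4.632 × 10^113 Pa

p_P = c⁷/(ℏG²)
  = 2.177 × 10^59 / 4.699 × 10^-55
  = 4.632 × 10^113 Pa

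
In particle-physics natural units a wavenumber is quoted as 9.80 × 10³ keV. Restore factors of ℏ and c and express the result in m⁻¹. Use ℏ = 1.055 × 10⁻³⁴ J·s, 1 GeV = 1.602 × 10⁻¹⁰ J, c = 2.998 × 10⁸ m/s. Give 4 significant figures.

Inverse length is [E]/(ℏc).
1 GeV → 1/(ℏc) × (1 GeV in J) = 5.065 × 10¹⁵ m⁻¹.
Convert the energy scale: 9.80 × 10³ keV = 9.80 × 10⁻³ GeV.
Result: 9.80 × 10⁻³ × 5.065 × 10¹⁵ = 4.964 × 10¹³ m⁻¹.

4.964 × 10¹³ m⁻¹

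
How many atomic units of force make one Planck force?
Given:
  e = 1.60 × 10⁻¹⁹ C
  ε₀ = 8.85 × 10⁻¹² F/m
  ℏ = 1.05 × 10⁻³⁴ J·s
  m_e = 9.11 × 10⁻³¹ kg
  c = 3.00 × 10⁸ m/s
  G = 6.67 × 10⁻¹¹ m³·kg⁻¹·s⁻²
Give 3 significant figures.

1.46 × 10⁵¹

Planck force: F_P = c⁴/G = 1.21 × 10⁴⁴ N
atomic unit of force: F_au = E_h/a₀ = m_e²e⁶/((4πε₀)³ℏ⁴) = 8.33 × 10⁻⁸ N
ratio = 1.21 × 10⁴⁴ / 8.33 × 10⁻⁸ = 1.46 × 10⁵¹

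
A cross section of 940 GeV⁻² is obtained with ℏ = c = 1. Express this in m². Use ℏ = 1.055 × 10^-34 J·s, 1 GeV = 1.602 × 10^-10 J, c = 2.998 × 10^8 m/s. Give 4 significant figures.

Area is [L]² = [E]⁻²·(ℏc)²; restore (ℏc)².
1 GeV⁻² → (ℏc)² × (1 GeV in J)⁻² = 3.898 × 10^-32 m².
Result: 940 × 3.898 × 10^-32 = 3.664 × 10^-29 m².

3.664 × 10^-29 m²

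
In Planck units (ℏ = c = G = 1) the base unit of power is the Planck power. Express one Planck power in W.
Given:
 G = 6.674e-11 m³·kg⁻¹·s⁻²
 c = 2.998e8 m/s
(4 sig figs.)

P_P = c⁵/G
  = 2.422e42 / 6.674e-11
  = 3.629e52 W

3.629e52 W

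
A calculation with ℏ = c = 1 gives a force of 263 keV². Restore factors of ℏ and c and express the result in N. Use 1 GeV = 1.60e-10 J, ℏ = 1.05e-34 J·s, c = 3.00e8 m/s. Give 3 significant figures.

Force is [E]/[L] = [E]²/(ℏc); restore (ℏc)⁻¹.
1 GeV² → 1/(ℏc) × (1 GeV in J)² = 8.13e5 N.
Convert the energy scale: 263 keV² = 2.63e-10 GeV².
Result: 2.63e-10 × 8.13e5 = 2.14e-4 N.

2.14e-4 N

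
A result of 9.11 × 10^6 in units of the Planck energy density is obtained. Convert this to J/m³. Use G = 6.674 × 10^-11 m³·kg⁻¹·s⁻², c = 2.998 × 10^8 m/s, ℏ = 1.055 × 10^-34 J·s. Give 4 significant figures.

One Planck energy density: u_P = c⁷/(ℏG²) = 4.632 × 10^113 J/m³.
9.11 × 10^6 × 4.632 × 10^113 J/m³ = 4.220 × 10^120 J/m³

4.220 × 10^120 J/m³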